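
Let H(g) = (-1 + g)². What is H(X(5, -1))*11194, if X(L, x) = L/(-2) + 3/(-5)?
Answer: 9408557/50 ≈ 1.8817e+5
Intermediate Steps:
X(L, x) = -⅗ - L/2 (X(L, x) = L*(-½) + 3*(-⅕) = -L/2 - ⅗ = -⅗ - L/2)
H(X(5, -1))*11194 = (-1 + (-⅗ - ½*5))²*11194 = (-1 + (-⅗ - 5/2))²*11194 = (-1 - 31/10)²*11194 = (-41/10)²*11194 = (1681/100)*11194 = 9408557/50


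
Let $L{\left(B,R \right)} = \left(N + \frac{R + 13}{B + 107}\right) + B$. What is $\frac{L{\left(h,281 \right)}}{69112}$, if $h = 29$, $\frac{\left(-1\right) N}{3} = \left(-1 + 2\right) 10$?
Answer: $\frac{79}{4699616} \approx 1.681 \cdot 10^{-5}$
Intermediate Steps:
$N = -30$ ($N = - 3 \left(-1 + 2\right) 10 = - 3 \cdot 1 \cdot 10 = \left(-3\right) 10 = -30$)
$L{\left(B,R \right)} = -30 + B + \frac{13 + R}{107 + B}$ ($L{\left(B,R \right)} = \left(-30 + \frac{R + 13}{B + 107}\right) + B = \left(-30 + \frac{13 + R}{107 + B}\right) + B = -30 + B + \frac{13 + R}{107 + B}$)
$\frac{L{\left(h,281 \right)}}{69112} = \frac{\frac{1}{107 + 29} \left(-3197 + 281 + 29^{2} + 77 \cdot 29\right)}{69112} = \frac{-3197 + 281 + 841 + 2233}{136} \cdot \frac{1}{69112} = \frac{1}{136} \cdot 158 \cdot \frac{1}{69112} = \frac{79}{68} \cdot \frac{1}{69112} = \frac{79}{4699616}$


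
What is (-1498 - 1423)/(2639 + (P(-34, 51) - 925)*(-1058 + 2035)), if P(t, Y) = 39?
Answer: 127/37521 ≈ 0.0033848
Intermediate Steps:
(-1498 - 1423)/(2639 + (P(-34, 51) - 925)*(-1058 + 2035)) = (-1498 - 1423)/(2639 + (39 - 925)*(-1058 + 2035)) = -2921/(2639 - 886*977) = -2921/(2639 - 865622) = -2921/(-862983) = -2921*(-1/862983) = 127/37521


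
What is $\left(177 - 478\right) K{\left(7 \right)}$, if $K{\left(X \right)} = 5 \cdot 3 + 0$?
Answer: $-4515$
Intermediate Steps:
$K{\left(X \right)} = 15$ ($K{\left(X \right)} = 15 + 0 = 15$)
$\left(177 - 478\right) K{\left(7 \right)} = \left(177 - 478\right) 15 = \left(-301\right) 15 = -4515$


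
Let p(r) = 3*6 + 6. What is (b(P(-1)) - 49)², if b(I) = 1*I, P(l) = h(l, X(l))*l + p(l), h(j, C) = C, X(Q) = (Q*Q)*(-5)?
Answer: 400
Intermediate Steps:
X(Q) = -5*Q² (X(Q) = Q²*(-5) = -5*Q²)
p(r) = 24 (p(r) = 18 + 6 = 24)
P(l) = 24 - 5*l³ (P(l) = (-5*l²)*l + 24 = -5*l³ + 24 = 24 - 5*l³)
b(I) = I
(b(P(-1)) - 49)² = ((24 - 5*(-1)³) - 49)² = ((24 - 5*(-1)) - 49)² = ((24 + 5) - 49)² = (29 - 49)² = (-20)² = 400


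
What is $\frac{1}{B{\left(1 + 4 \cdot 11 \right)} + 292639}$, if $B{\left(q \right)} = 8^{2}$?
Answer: $\frac{1}{292703} \approx 3.4164 \cdot 10^{-6}$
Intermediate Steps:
$B{\left(q \right)} = 64$
$\frac{1}{B{\left(1 + 4 \cdot 11 \right)} + 292639} = \frac{1}{64 + 292639} = \frac{1}{292703}$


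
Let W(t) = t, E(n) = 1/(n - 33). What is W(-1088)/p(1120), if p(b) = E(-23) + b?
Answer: -60928/62719 ≈ -0.97144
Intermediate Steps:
E(n) = 1/(-33 + n)
p(b) = -1/56 + b (p(b) = 1/(-33 - 23) + b = 1/(-56) + b = -1/56 + b)
W(-1088)/p(1120) = -1088/(-1/56 + 1120) = -1088/62719/56 = -1088*56/62719 = -60928/62719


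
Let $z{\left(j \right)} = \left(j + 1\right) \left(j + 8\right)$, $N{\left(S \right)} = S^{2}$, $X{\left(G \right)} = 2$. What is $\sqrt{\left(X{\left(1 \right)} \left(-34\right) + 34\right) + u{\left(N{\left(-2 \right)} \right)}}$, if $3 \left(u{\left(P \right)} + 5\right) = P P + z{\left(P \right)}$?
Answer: $\frac{i \sqrt{123}}{3} \approx 3.6968 i$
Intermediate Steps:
$z{\left(j \right)} = \left(1 + j\right) \left(8 + j\right)$
$u{\left(P \right)} = - \frac{7}{3} + 3 P + \frac{2 P^{2}}{3}$ ($u{\left(P \right)} = -5 + \frac{P P + \left(8 + P^{2} + 9 P\right)}{3} = -5 + \frac{P^{2} + \left(8 + P^{2} + 9 P\right)}{3} = -5 + \frac{8 + 2 P^{2} + 9 P}{3} = -5 + \left(\frac{8}{3} + 3 P + \frac{2 P^{2}}{3}\right) = - \frac{7}{3} + 3 P + \frac{2 P^{2}}{3}$)
$\sqrt{\left(X{\left(1 \right)} \left(-34\right) + 34\right) + u{\left(N{\left(-2 \right)} \right)}} = \sqrt{\left(2 \left(-34\right) + 34\right) + \left(- \frac{7}{3} + 3 \left(-2\right)^{2} + \frac{2 \left(\left(-2\right)^{2}\right)^{2}}{3}\right)} = \sqrt{\left(-68 + 34\right) + \left(- \frac{7}{3} + 3 \cdot 4 + \frac{2 \cdot 4^{2}}{3}\right)} = \sqrt{-34 + \left(- \frac{7}{3} + 12 + \frac{2}{3} \cdot 16\right)} = \sqrt{-34 + \left(- \frac{7}{3} + 12 + \frac{32}{3}\right)} = \sqrt{-34 + \frac{61}{3}} = \sqrt{- \frac{41}{3}} = \frac{i \sqrt{123}}{3}$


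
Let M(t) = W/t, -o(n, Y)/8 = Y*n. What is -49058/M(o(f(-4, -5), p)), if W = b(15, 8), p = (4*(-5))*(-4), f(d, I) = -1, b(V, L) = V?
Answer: -6279424/3 ≈ -2.0931e+6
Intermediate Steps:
p = 80 (p = -20*(-4) = 80)
W = 15
o(n, Y) = -8*Y*n
M(t) = 15/t
-49058/M(o(f(-4, -5), p)) = -49058/(15/((-8*80*(-1)))) = -49058/(15/640) = -49058/(15*(1/640)) = -49058/3/128 = -49058*128/3 = -6279424/3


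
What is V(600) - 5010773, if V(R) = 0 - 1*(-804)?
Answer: -5009969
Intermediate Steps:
V(R) = 804 (V(R) = 0 + 804 = 804)
V(600) - 5010773 = 804 - 5010773 = -5009969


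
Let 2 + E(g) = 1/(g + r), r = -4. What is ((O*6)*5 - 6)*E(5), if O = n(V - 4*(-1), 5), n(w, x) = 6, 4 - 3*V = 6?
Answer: -174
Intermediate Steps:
V = -⅔ (V = 4/3 - ⅓*6 = 4/3 - 2 = -⅔ ≈ -0.66667)
O = 6
E(g) = -2 + 1/(-4 + g) (E(g) = -2 + 1/(g - 4) = -2 + 1/(-4 + g))
((O*6)*5 - 6)*E(5) = ((6*6)*5 - 6)*((9 - 2*5)/(-4 + 5)) = (36*5 - 6)*((9 - 10)/1) = (180 - 6)*(1*(-1)) = 174*(-1) = -174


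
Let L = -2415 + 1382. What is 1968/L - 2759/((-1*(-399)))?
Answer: -3635279/412167 ≈ -8.8199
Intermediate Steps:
L = -1033
1968/L - 2759/((-1*(-399))) = 1968/(-1033) - 2759/((-1*(-399))) = 1968*(-1/1033) - 2759/399 = -1968/1033 - 2759*1/399 = -1968/1033 - 2759/399 = -3635279/412167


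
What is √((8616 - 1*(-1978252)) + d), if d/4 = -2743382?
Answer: 2*I*√2246665 ≈ 2997.8*I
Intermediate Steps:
d = -10973528 (d = 4*(-2743382) = -10973528)
√((8616 - 1*(-1978252)) + d) = √((8616 - 1*(-1978252)) - 10973528) = √((8616 + 1978252) - 10973528) = √(1986868 - 10973528) = √(-8986660) = 2*I*√2246665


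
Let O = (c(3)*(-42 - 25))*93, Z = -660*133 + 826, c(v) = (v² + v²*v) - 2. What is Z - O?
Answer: 124900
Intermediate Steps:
c(v) = -2 + v² + v³ (c(v) = (v² + v³) - 2 = -2 + v² + v³)
Z = -86954 (Z = -87780 + 826 = -86954)
O = -211854 (O = ((-2 + 3² + 3³)*(-42 - 25))*93 = ((-2 + 9 + 27)*(-67))*93 = (34*(-67))*93 = -2278*93 = -211854)
Z - O = -86954 - 1*(-211854) = -86954 + 211854 = 124900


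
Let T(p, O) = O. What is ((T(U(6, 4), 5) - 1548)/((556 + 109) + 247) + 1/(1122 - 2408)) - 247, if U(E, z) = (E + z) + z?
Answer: -145837357/586416 ≈ -248.69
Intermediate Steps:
U(E, z) = E + 2*z
((T(U(6, 4), 5) - 1548)/((556 + 109) + 247) + 1/(1122 - 2408)) - 247 = ((5 - 1548)/((556 + 109) + 247) + 1/(1122 - 2408)) - 247 = (-1543/(665 + 247) + 1/(-1286)) - 247 = (-1543/912 - 1/1286) - 247 = -992605/586416 - 247 = -145837357/586416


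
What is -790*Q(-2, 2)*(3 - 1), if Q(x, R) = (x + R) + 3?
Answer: -4740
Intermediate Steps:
Q(x, R) = 3 + R + x (Q(x, R) = (R + x) + 3 = 3 + R + x)
-790*Q(-2, 2)*(3 - 1) = -790*(3 + 2 - 2)*(3 - 1) = -2370*2 = -790*6 = -4740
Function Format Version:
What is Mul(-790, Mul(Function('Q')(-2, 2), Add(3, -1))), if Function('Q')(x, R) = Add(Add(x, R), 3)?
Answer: -4740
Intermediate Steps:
Function('Q')(x, R) = Add(3, R, x) (Function('Q')(x, R) = Add(Add(R, x), 3) = Add(3, R, x))
Mul(-790, Mul(Function('Q')(-2, 2), Add(3, -1))) = Mul(-790, Mul(Add(3, 2, -2), Add(3, -1))) = Mul(-790, Mul(3, 2)) = Mul(-790, 6) = -4740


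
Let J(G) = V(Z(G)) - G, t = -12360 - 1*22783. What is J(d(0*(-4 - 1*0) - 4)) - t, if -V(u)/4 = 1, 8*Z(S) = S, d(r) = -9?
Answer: 35148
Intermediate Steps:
Z(S) = S/8
V(u) = -4 (V(u) = -4*1 = -4)
t = -35143 (t = -12360 - 22783 = -35143)
J(G) = -4 - G
J(d(0*(-4 - 1*0) - 4)) - t = (-4 - 1*(-9)) - 1*(-35143) = (-4 + 9) + 35143 = 5 + 35143 = 35148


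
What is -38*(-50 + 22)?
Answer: 1064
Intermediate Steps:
-38*(-50 + 22) = -38*(-28) = 1064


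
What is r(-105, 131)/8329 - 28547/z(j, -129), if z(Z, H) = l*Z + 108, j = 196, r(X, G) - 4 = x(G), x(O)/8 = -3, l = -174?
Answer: 237088043/283152684 ≈ 0.83732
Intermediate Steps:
x(O) = -24 (x(O) = 8*(-3) = -24)
r(X, G) = -20 (r(X, G) = 4 - 24 = -20)
z(Z, H) = 108 - 174*Z (z(Z, H) = -174*Z + 108 = 108 - 174*Z)
r(-105, 131)/8329 - 28547/z(j, -129) = -20/8329 - 28547/(108 - 174*196) = -20*1/8329 - 28547/(108 - 34104) = -20/8329 - 28547/(-33996) = -20/8329 - 28547*(-1/33996) = -20/8329 + 28547/33996 = 237088043/283152684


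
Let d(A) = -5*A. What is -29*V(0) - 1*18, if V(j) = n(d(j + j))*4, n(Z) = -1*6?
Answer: 678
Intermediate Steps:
n(Z) = -6
V(j) = -24 (V(j) = -6*4 = -24)
-29*V(0) - 1*18 = -29*(-24) - 1*18 = 696 - 18 = 678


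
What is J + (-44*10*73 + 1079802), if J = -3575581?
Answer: -2527899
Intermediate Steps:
J + (-44*10*73 + 1079802) = -3575581 + (-44*10*73 + 1079802) = -3575581 + (-440*73 + 1079802) = -3575581 + (-32120 + 1079802) = -3575581 + 1047682 = -2527899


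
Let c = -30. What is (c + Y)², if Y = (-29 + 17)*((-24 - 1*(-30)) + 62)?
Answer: 715716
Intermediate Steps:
Y = -816 (Y = -12*((-24 + 30) + 62) = -12*(6 + 62) = -12*68 = -816)
(c + Y)² = (-30 - 816)² = (-846)² = 715716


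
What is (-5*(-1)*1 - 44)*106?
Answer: -4134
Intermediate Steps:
(-5*(-1)*1 - 44)*106 = (5*1 - 44)*106 = (5 - 44)*106 = -39*106 = -4134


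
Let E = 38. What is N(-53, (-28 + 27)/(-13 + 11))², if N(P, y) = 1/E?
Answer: 1/1444 ≈ 0.00069252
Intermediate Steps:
N(P, y) = 1/38
N(-53, (-28 + 27)/(-13 + 11))² = (1/38)² = 1/1444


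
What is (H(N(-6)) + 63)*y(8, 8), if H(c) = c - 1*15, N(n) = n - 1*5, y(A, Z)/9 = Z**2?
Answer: 21312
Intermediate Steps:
y(A, Z) = 9*Z**2
N(n) = -5 + n (N(n) = n - 5 = -5 + n)
H(c) = -15 + c (H(c) = c - 15 = -15 + c)
(H(N(-6)) + 63)*y(8, 8) = ((-15 + (-5 - 6)) + 63)*(9*8**2) = ((-15 - 11) + 63)*(9*64) = (-26 + 63)*576 = 37*576 = 21312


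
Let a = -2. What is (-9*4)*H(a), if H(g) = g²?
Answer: -144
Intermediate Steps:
(-9*4)*H(a) = -9*4*(-2)² = -36*4 = -144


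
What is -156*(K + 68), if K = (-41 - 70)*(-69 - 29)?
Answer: -1707576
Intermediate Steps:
K = 10878 (K = -111*(-98) = 10878)
-156*(K + 68) = -156*(10878 + 68) = -156*10946 = -1707576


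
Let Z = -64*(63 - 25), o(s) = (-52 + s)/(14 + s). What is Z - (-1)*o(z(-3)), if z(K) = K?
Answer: -2437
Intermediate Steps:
o(s) = (-52 + s)/(14 + s)
Z = -2432 (Z = -64*38 = -2432)
Z - (-1)*o(z(-3)) = -2432 - (-1)*(-52 - 3)/(14 - 3) = -2432 - (-1)*-55/11 = -2432 - (-1)*(1/11)*(-55) = -2432 - (-1)*(-5) = -2432 - 1*5 = -2432 - 5 = -2437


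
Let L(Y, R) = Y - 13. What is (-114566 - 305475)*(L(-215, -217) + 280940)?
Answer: -117910549192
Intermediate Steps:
L(Y, R) = -13 + Y
(-114566 - 305475)*(L(-215, -217) + 280940) = (-114566 - 305475)*((-13 - 215) + 280940) = -420041*(-228 + 280940) = -420041*280712 = -117910549192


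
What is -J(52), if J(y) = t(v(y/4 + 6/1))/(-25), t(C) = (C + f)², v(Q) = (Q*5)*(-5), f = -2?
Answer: 227529/25 ≈ 9101.2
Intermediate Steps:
v(Q) = -25*Q (v(Q) = (5*Q)*(-5) = -25*Q)
t(C) = (-2 + C)² (t(C) = (C - 2)² = (-2 + C)²)
J(y) = -(-152 - 25*y/4)²/25 (J(y) = (-2 - 25*(y/4 + 6/1))²/(-25) = (-2 - 25*(y*(¼) + 6*1))²*(-1/25) = (-2 - 25*(y/4 + 6))²*(-1/25) = (-2 - 25*(6 + y/4))²*(-1/25) = (-2 + (-150 - 25*y/4))²*(-1/25) = (-152 - 25*y/4)²*(-1/25) = -(-152 - 25*y/4)²/25)
-J(52) = -(-1)*(608 + 25*52)²/400 = -(-1)*(608 + 1300)²/400 = -(-1)*1908²/400 = -(-1)*3640464/400 = -1*(-227529/25) = 227529/25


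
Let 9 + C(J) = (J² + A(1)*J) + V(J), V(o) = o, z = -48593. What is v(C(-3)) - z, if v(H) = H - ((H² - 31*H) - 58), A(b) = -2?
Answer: 48738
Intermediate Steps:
C(J) = -9 + J² - J (C(J) = -9 + ((J² - 2*J) + J) = -9 + (J² - J) = -9 + J² - J)
v(H) = 58 - H² + 32*H (v(H) = H - (-58 + H² - 31*H) = H + (58 - H² + 31*H) = 58 - H² + 32*H)
v(C(-3)) - z = (58 - (-9 + (-3)² - 1*(-3))² + 32*(-9 + (-3)² - 1*(-3))) - 1*(-48593) = (58 - (-9 + 9 + 3)² + 32*(-9 + 9 + 3)) + 48593 = (58 - 1*3² + 32*3) + 48593 = (58 - 1*9 + 96) + 48593 = (58 - 9 + 96) + 48593 = 145 + 48593 = 48738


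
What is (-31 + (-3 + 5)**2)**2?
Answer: 729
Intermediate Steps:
(-31 + (-3 + 5)**2)**2 = (-31 + 2**2)**2 = (-31 + 4)**2 = (-27)**2 = 729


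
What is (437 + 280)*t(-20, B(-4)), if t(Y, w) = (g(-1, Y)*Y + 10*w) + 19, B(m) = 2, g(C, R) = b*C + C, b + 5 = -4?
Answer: -86757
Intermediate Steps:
b = -9 (b = -5 - 4 = -9)
g(C, R) = -8*C (g(C, R) = -9*C + C = -8*C)
t(Y, w) = 19 + 8*Y + 10*w (t(Y, w) = ((-8*(-1))*Y + 10*w) + 19 = (8*Y + 10*w) + 19 = 19 + 8*Y + 10*w)
(437 + 280)*t(-20, B(-4)) = (437 + 280)*(19 + 8*(-20) + 10*2) = 717*(19 - 160 + 20) = 717*(-121) = -86757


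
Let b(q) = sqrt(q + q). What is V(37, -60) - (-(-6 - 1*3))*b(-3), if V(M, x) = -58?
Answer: -58 - 9*I*sqrt(6) ≈ -58.0 - 22.045*I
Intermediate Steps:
b(q) = sqrt(2)*sqrt(q) (b(q) = sqrt(2*q) = sqrt(2)*sqrt(q))
V(37, -60) - (-(-6 - 1*3))*b(-3) = -58 - (-(-6 - 1*3))*sqrt(2)*sqrt(-3) = -58 - (-(-6 - 3))*sqrt(2)*(I*sqrt(3)) = -58 - (-1*(-9))*I*sqrt(6) = -58 - 9*I*sqrt(6)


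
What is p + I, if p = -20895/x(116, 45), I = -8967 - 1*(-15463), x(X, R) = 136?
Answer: 862561/136 ≈ 6342.4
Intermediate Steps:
I = 6496 (I = -8967 + 15463 = 6496)
p = -20895/136 ≈ -153.64
p + I = -20895/136 + 6496 = 862561/136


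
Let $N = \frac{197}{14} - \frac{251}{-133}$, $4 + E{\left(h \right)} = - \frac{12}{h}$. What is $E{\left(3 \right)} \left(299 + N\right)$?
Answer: $- \frac{335116}{133} \approx -2519.7$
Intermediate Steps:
$E{\left(h \right)} = -4 - \frac{12}{h}$
$N = \frac{4245}{266}$ ($N = 197 \cdot \frac{1}{14} - - \frac{251}{133} = \frac{197}{14} + \frac{251}{133} = \frac{4245}{266} \approx 15.959$)
$E{\left(3 \right)} \left(299 + N\right) = \left(-4 - \frac{12}{3}\right) \left(299 + \frac{4245}{266}\right) = \left(-4 - 4\right) \frac{83779}{266} = \left(-8\right) \frac{83779}{266} = - \frac{335116}{133}$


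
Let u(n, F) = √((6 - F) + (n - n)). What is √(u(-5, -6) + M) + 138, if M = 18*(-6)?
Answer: 138 + √(-108 + 2*√3) ≈ 138.0 + 10.224*I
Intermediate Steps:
M = -108
u(n, F) = √(6 - F) (u(n, F) = √((6 - F) + 0) = √(6 - F))
√(u(-5, -6) + M) + 138 = √(√(6 - 1*(-6)) - 108) + 138 = √(√(6 + 6) - 108) + 138 = √(√12 - 108) + 138 = √(2*√3 - 108) + 138 = √(-108 + 2*√3) + 138 = 138 + √(-108 + 2*√3)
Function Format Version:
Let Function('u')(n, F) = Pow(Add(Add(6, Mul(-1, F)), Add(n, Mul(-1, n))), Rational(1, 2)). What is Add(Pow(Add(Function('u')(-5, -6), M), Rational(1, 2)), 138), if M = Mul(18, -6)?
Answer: Add(138, Pow(Add(-108, Mul(2, Pow(3, Rational(1, 2)))), Rational(1, 2))) ≈ Add(138.00, Mul(10.224, I))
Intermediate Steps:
M = -108
Function('u')(n, F) = Pow(Add(6, Mul(-1, F)), Rational(1, 2)) (Function('u')(n, F) = Pow(Add(Add(6, Mul(-1, F)), 0), Rational(1, 2)) = Pow(Add(6, Mul(-1, F)), Rational(1, 2)))
Add(Pow(Add(Function('u')(-5, -6), M), Rational(1, 2)), 138) = Add(Pow(Add(Pow(Add(6, Mul(-1, -6)), Rational(1, 2)), -108), Rational(1, 2)), 138) = Add(Pow(Add(Pow(Add(6, 6), Rational(1, 2)), -108), Rational(1, 2)), 138) = Add(Pow(Add(Pow(12, Rational(1, 2)), -108), Rational(1, 2)), 138) = Add(Pow(Add(Mul(2, Pow(3, Rational(1, 2))), -108), Rational(1, 2)), 138) = Add(Pow(Add(-108, Mul(2, Pow(3, Rational(1, 2)))), Rational(1, 2)), 138) = Add(138, Pow(Add(-108, Mul(2, Pow(3, Rational(1, 2)))), Rational(1, 2)))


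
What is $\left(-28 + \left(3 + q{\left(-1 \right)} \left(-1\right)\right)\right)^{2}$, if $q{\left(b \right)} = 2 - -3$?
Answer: $900$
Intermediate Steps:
$q{\left(b \right)} = 5$ ($q{\left(b \right)} = 2 + 3 = 5$)
$\left(-28 + \left(3 + q{\left(-1 \right)} \left(-1\right)\right)\right)^{2} = \left(-28 + \left(3 + 5 \left(-1\right)\right)\right)^{2} = \left(-28 + \left(3 - 5\right)\right)^{2} = \left(-28 - 2\right)^{2} = \left(-30\right)^{2} = 900$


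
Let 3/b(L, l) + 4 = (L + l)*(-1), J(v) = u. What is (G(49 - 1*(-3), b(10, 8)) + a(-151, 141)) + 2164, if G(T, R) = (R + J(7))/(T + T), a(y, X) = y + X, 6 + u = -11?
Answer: 379075/176 ≈ 2153.8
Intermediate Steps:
u = -17 (u = -6 - 11 = -17)
J(v) = -17
b(L, l) = 3/(-4 - L - l) (b(L, l) = 3/(-4 + (L + l)*(-1)) = 3/(-4 + (-L - l)) = 3/(-4 - L - l))
a(y, X) = X + y
G(T, R) = (-17 + R)/(2*T) (G(T, R) = (R - 17)/(T + T) = (-17 + R)/((2*T)) = (-17 + R)*(1/(2*T)) = (-17 + R)/(2*T))
(G(49 - 1*(-3), b(10, 8)) + a(-151, 141)) + 2164 = ((-17 - 3/(4 + 10 + 8))/(2*(49 - 1*(-3))) + (141 - 151)) + 2164 = ((-17 - 3/22)/(2*(49 + 3)) - 10) + 2164 = ((1/2)*(-17 - 3*1/22)/52 - 10) + 2164 = ((1/2)*(1/52)*(-17 - 3/22) - 10) + 2164 = ((1/2)*(1/52)*(-377/22) - 10) + 2164 = (-29/176 - 10) + 2164 = -1789/176 + 2164 = 379075/176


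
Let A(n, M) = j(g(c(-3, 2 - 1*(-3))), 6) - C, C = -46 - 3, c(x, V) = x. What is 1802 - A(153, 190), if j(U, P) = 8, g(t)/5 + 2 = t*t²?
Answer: 1745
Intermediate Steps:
g(t) = -10 + 5*t³ (g(t) = -10 + 5*(t*t²) = -10 + 5*t³)
C = -49
A(n, M) = 57 (A(n, M) = 8 - 1*(-49) = 8 + 49 = 57)
1802 - A(153, 190) = 1802 - 1*57 = 1802 - 57 = 1745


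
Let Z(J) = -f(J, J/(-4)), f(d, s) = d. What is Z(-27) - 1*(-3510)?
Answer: 3537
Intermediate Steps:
Z(J) = -J
Z(-27) - 1*(-3510) = -1*(-27) - 1*(-3510) = 27 + 3510 = 3537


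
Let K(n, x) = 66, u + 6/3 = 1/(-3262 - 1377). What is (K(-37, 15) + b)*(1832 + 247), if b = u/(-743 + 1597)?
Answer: 77654605149/565958 ≈ 1.3721e+5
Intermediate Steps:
u = -9279/4639 (u = -2 + 1/(-3262 - 1377) = -2 + 1/(-4639) = -2 - 1/4639 = -9279/4639 ≈ -2.0002)
b = -9279/3961706 (b = -9279/(4639*(-743 + 1597)) = -9279/4639/854 = -9279/4639*1/854 = -9279/3961706 ≈ -0.0023422)
(K(-37, 15) + b)*(1832 + 247) = (66 - 9279/3961706)*(1832 + 247) = (261463317/3961706)*2079 = 77654605149/565958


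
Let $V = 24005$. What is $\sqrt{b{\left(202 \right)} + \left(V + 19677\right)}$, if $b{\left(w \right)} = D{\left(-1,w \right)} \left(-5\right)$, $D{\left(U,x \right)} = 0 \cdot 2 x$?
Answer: $\sqrt{43682} \approx 209.0$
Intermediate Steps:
$D{\left(U,x \right)} = 0$ ($D{\left(U,x \right)} = 0 x = 0$)
$b{\left(w \right)} = 0$ ($b{\left(w \right)} = 0 \left(-5\right) = 0$)
$\sqrt{b{\left(202 \right)} + \left(V + 19677\right)} = \sqrt{0 + \left(24005 + 19677\right)} = \sqrt{0 + 43682} = \sqrt{43682}$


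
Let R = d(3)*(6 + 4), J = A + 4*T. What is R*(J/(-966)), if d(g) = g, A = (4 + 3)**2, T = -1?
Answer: -225/161 ≈ -1.3975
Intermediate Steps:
A = 49 (A = 7**2 = 49)
J = 45 (J = 49 + 4*(-1) = 49 - 4 = 45)
R = 30 (R = 3*(6 + 4) = 3*10 = 30)
R*(J/(-966)) = 30*(45/(-966)) = 30*(45*(-1/966)) = 30*(-15/322) = -225/161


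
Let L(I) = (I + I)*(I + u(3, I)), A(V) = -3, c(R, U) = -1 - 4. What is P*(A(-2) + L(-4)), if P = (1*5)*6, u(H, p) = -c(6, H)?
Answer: -330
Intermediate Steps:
c(R, U) = -5
u(H, p) = 5 (u(H, p) = -1*(-5) = 5)
P = 30 (P = 5*6 = 30)
L(I) = 2*I*(5 + I) (L(I) = (I + I)*(I + 5) = (2*I)*(5 + I) = 2*I*(5 + I))
P*(A(-2) + L(-4)) = 30*(-3 + 2*(-4)*(5 - 4)) = 30*(-3 + 2*(-4)*1) = 30*(-3 - 8) = 30*(-11) = -330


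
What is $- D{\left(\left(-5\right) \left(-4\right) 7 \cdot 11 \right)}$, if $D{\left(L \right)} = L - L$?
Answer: $0$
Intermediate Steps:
$D{\left(L \right)} = 0$
$- D{\left(\left(-5\right) \left(-4\right) 7 \cdot 11 \right)} = \left(-1\right) 0 = 0$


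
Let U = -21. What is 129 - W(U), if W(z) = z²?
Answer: -312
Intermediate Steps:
129 - W(U) = 129 - 1*(-21)² = 129 - 1*441 = 129 - 441 = -312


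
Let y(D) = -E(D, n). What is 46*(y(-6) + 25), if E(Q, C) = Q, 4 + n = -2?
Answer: 1426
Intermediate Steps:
n = -6 (n = -4 - 2 = -6)
y(D) = -D
46*(y(-6) + 25) = 46*(-1*(-6) + 25) = 46*(6 + 25) = 46*31 = 1426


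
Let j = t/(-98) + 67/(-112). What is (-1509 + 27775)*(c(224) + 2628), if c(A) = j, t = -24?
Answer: 27054964975/392 ≈ 6.9018e+7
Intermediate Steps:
j = -277/784 (j = -24/(-98) + 67/(-112) = -24*(-1/98) + 67*(-1/112) = 12/49 - 67/112 = -277/784 ≈ -0.35332)
c(A) = -277/784
(-1509 + 27775)*(c(224) + 2628) = (-1509 + 27775)*(-277/784 + 2628) = 26266*(2060075/784) = 27054964975/392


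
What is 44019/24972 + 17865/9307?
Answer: 285269871/77471468 ≈ 3.6823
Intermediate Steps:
44019/24972 + 17865/9307 = 44019*(1/24972) + 17865*(1/9307) = 14673/8324 + 17865/9307 = 285269871/77471468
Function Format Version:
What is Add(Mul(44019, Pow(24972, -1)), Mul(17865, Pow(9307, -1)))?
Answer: Rational(285269871, 77471468) ≈ 3.6823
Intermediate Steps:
Add(Mul(44019, Pow(24972, -1)), Mul(17865, Pow(9307, -1))) = Add(Mul(44019, Rational(1, 24972)), Mul(17865, Rational(1, 9307))) = Add(Rational(14673, 8324), Rational(17865, 9307)) = Rational(285269871, 77471468)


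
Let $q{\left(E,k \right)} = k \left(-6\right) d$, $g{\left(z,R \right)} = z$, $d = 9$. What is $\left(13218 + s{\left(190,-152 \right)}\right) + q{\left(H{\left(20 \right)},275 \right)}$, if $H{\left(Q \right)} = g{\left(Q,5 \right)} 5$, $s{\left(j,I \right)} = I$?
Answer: $-1784$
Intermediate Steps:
$H{\left(Q \right)} = 5 Q$ ($H{\left(Q \right)} = Q 5 = 5 Q$)
$q{\left(E,k \right)} = - 54 k$ ($q{\left(E,k \right)} = k \left(-6\right) 9 = - 6 k 9 = - 54 k$)
$\left(13218 + s{\left(190,-152 \right)}\right) + q{\left(H{\left(20 \right)},275 \right)} = \left(13218 - 152\right) - 14850 = 13066 - 14850 = -1784$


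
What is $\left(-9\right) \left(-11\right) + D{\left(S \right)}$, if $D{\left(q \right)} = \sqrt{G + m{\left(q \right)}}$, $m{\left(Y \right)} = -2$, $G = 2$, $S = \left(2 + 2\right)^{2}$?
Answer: $99$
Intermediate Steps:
$S = 16$ ($S = 4^{2} = 16$)
$D{\left(q \right)} = 0$ ($D{\left(q \right)} = \sqrt{2 - 2} = \sqrt{0} = 0$)
$\left(-9\right) \left(-11\right) + D{\left(S \right)} = \left(-9\right) \left(-11\right) + 0 = 99 + 0 = 99$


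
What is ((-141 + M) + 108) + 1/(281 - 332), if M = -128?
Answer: -8212/51 ≈ -161.02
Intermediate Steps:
((-141 + M) + 108) + 1/(281 - 332) = ((-141 - 128) + 108) + 1/(281 - 332) = (-269 + 108) + 1/(-51) = -161 - 1/51 = -8212/51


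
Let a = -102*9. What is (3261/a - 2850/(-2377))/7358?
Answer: -1711699/5351929596 ≈ -0.00031983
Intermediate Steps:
a = -918
(3261/a - 2850/(-2377))/7358 = (3261/(-918) - 2850/(-2377))/7358 = (3261*(-1/918) - 2850*(-1/2377))*(1/7358) = (-1087/306 + 2850/2377)*(1/7358) = -1711699/727362*1/7358 = -1711699/5351929596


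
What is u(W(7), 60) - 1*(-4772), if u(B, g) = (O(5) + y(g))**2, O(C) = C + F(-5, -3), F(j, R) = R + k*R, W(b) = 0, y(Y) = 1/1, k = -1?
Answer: 4808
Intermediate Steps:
y(Y) = 1 (y(Y) = 1*1 = 1)
F(j, R) = 0 (F(j, R) = R - R = 0)
O(C) = C (O(C) = C + 0 = C)
u(B, g) = 36 (u(B, g) = (5 + 1)**2 = 6**2 = 36)
u(W(7), 60) - 1*(-4772) = 36 - 1*(-4772) = 36 + 4772 = 4808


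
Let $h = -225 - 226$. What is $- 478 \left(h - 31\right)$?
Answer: $230396$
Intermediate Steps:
$h = -451$ ($h = -225 - 226 = -451$)
$- 478 \left(h - 31\right) = - 478 \left(-451 - 31\right) = \left(-478\right) \left(-482\right) = 230396$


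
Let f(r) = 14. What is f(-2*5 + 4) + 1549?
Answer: 1563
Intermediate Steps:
f(-2*5 + 4) + 1549 = 14 + 1549 = 1563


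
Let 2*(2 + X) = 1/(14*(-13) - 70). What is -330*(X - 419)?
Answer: 11670175/84 ≈ 1.3893e+5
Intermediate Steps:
X = -1009/504 (X = -2 + 1/(2*(14*(-13) - 70)) = -2 + 1/(2*(-182 - 70)) = -2 + (1/2)/(-252) = -2 + (1/2)*(-1/252) = -2 - 1/504 = -1009/504 ≈ -2.0020)
-330*(X - 419) = -330*(-1009/504 - 419) = -330*(-212185/504) = 11670175/84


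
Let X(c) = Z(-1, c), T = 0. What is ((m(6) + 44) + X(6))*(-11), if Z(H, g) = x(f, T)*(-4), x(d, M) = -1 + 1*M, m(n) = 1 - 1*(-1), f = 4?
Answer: -550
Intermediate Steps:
m(n) = 2 (m(n) = 1 + 1 = 2)
x(d, M) = -1 + M
Z(H, g) = 4 (Z(H, g) = (-1 + 0)*(-4) = -1*(-4) = 4)
X(c) = 4
((m(6) + 44) + X(6))*(-11) = ((2 + 44) + 4)*(-11) = (46 + 4)*(-11) = 50*(-11) = -550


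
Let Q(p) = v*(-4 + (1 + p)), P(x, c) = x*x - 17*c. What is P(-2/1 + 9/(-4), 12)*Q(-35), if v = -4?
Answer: -56525/2 ≈ -28263.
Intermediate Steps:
P(x, c) = x**2 - 17*c
Q(p) = 12 - 4*p (Q(p) = -4*(-4 + (1 + p)) = -4*(-3 + p) = 12 - 4*p)
P(-2/1 + 9/(-4), 12)*Q(-35) = ((-2/1 + 9/(-4))**2 - 17*12)*(12 - 4*(-35)) = ((-2*1 + 9*(-1/4))**2 - 204)*(12 + 140) = ((-2 - 9/4)**2 - 204)*152 = ((-17/4)**2 - 204)*152 = (289/16 - 204)*152 = -2975/16*152 = -56525/2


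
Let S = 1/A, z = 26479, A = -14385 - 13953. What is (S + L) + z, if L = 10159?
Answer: 1038247643/28338 ≈ 36638.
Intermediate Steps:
A = -28338
S = -1/28338 (S = 1/(-28338) = -1/28338 ≈ -3.5288e-5)
(S + L) + z = (-1/28338 + 10159) + 26479 = 287885741/28338 + 26479 = 1038247643/28338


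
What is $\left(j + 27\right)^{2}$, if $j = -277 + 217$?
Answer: $1089$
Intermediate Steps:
$j = -60$
$\left(j + 27\right)^{2} = \left(-60 + 27\right)^{2} = \left(-33\right)^{2} = 1089$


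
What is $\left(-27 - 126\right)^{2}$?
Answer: $23409$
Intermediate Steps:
$\left(-27 - 126\right)^{2} = \left(-153\right)^{2} = 23409$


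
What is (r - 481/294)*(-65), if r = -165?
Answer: 3184415/294 ≈ 10831.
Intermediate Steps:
(r - 481/294)*(-65) = (-165 - 481/294)*(-65) = -48991/294*(-65) = 3184415/294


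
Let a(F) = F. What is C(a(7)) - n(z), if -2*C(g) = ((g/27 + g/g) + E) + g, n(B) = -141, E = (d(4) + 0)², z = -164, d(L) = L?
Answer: 6959/54 ≈ 128.87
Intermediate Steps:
E = 16 (E = (4 + 0)² = 4² = 16)
C(g) = -17/2 - 14*g/27 (C(g) = -(((g/27 + g/g) + 16) + g)/2 = -(((g*(1/27) + 1) + 16) + g)/2 = -(((g/27 + 1) + 16) + g)/2 = -(((1 + g/27) + 16) + g)/2 = -((17 + g/27) + g)/2 = -(17 + 28*g/27)/2 = -17/2 - 14*g/27)
C(a(7)) - n(z) = (-17/2 - 14/27*7) - 1*(-141) = (-17/2 - 98/27) + 141 = -655/54 + 141 = 6959/54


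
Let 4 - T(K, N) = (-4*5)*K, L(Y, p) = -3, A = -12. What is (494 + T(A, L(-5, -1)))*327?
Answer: 84366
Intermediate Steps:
T(K, N) = 4 + 20*K (T(K, N) = 4 - (-4*5)*K = 4 - (-20)*K = 4 + 20*K)
(494 + T(A, L(-5, -1)))*327 = (494 + (4 + 20*(-12)))*327 = (494 + (4 - 240))*327 = (494 - 236)*327 = 258*327 = 84366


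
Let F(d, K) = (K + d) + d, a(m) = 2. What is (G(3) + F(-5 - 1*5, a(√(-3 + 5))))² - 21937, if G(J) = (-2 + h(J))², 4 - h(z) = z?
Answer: -21648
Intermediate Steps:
h(z) = 4 - z
G(J) = (2 - J)² (G(J) = (-2 + (4 - J))² = (2 - J)²)
F(d, K) = K + 2*d
(G(3) + F(-5 - 1*5, a(√(-3 + 5))))² - 21937 = ((-2 + 3)² + (2 + 2*(-5 - 1*5)))² - 21937 = (1² + (2 + 2*(-5 - 5)))² - 21937 = (1 + (2 + 2*(-10)))² - 21937 = (1 + (2 - 20))² - 21937 = (1 - 18)² - 21937 = (-17)² - 21937 = 289 - 21937 = -21648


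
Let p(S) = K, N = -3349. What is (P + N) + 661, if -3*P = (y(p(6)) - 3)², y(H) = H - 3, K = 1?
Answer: -8089/3 ≈ -2696.3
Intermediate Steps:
p(S) = 1
y(H) = -3 + H
P = -25/3 (P = -((-3 + 1) - 3)²/3 = -(-2 - 3)²/3 = -⅓*(-5)² = -⅓*25 = -25/3 ≈ -8.3333)
(P + N) + 661 = (-25/3 - 3349) + 661 = -10072/3 + 661 = -8089/3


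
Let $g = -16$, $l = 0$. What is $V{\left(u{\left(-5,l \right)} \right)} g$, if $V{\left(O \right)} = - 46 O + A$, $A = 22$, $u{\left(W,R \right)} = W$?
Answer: $-4032$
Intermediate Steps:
$V{\left(O \right)} = 22 - 46 O$ ($V{\left(O \right)} = - 46 O + 22 = 22 - 46 O$)
$V{\left(u{\left(-5,l \right)} \right)} g = \left(22 - -230\right) \left(-16\right) = \left(22 + 230\right) \left(-16\right) = 252 \left(-16\right) = -4032$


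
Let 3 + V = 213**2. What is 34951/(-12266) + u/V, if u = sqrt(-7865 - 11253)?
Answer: -34951/12266 + 11*I*sqrt(158)/45366 ≈ -2.8494 + 0.0030478*I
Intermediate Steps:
V = 45366 (V = -3 + 213**2 = -3 + 45369 = 45366)
u = 11*I*sqrt(158) (u = sqrt(-19118) = 11*I*sqrt(158) ≈ 138.27*I)
34951/(-12266) + u/V = 34951/(-12266) + (11*I*sqrt(158))/45366 = 34951*(-1/12266) + (11*I*sqrt(158))*(1/45366) = -34951/12266 + 11*I*sqrt(158)/45366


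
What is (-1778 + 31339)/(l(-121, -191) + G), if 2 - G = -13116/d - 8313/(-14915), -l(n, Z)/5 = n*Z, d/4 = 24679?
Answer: -10881028231885/42533746293847 ≈ -0.25582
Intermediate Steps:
d = 98716 (d = 4*24679 = 98716)
l(n, Z) = -5*Z*n (l(n, Z) = -5*n*Z = -5*Z*n)
G = 579924328/368087285 (G = 2 - (-13116/98716 - 8313/(-14915)) = 2 - (-13116*1/98716 - 8313*(-1/14915)) = 2 - (-3279/24679 + 8313/14915) = 2 - 1*156250242/368087285 = 2 - 156250242/368087285 = 579924328/368087285 ≈ 1.5755)
(-1778 + 31339)/(l(-121, -191) + G) = (-1778 + 31339)/(-5*(-191)*(-121) + 579924328/368087285) = 29561/(-115555 + 579924328/368087285) = 29561/(-42533746293847/368087285) = 29561*(-368087285/42533746293847) = -10881028231885/42533746293847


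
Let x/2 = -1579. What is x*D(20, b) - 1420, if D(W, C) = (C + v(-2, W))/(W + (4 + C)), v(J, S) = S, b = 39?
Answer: -275782/63 ≈ -4377.5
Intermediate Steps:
x = -3158 (x = 2*(-1579) = -3158)
D(W, C) = (C + W)/(4 + C + W) (D(W, C) = (C + W)/(W + (4 + C)) = (C + W)/(4 + C + W))
x*D(20, b) - 1420 = -3158*(39 + 20)/(4 + 39 + 20) - 1420 = -3158*59/63 - 1420 = -186322/63 - 1420 = -275782/63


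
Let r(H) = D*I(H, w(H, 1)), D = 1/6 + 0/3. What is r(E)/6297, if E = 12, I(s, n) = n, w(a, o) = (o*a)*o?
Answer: 2/6297 ≈ 0.00031761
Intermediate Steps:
w(a, o) = a*o**2 (w(a, o) = (a*o)*o = a*o**2)
D = 1/6 (D = 1*(1/6) + 0*(1/3) = 1/6 + 0 = 1/6 ≈ 0.16667)
r(H) = H/6 (r(H) = (H*1**2)/6 = (H*1)/6 = H/6)
r(E)/6297 = ((1/6)*12)/6297 = 2*(1/6297) = 2/6297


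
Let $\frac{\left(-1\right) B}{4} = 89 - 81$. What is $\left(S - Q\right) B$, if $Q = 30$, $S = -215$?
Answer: $7840$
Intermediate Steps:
$B = -32$ ($B = - 4 \left(89 - 81\right) = \left(-4\right) 8 = -32$)
$\left(S - Q\right) B = \left(-215 - 30\right) \left(-32\right) = \left(-245\right) \left(-32\right) = 7840$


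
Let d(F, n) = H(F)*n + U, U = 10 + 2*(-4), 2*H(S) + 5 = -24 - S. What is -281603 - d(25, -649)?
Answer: -299128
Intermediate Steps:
H(S) = -29/2 - S/2 (H(S) = -5/2 + (-24 - S)/2 = -5/2 + (-12 - S/2) = -29/2 - S/2)
U = 2 (U = 10 - 8 = 2)
d(F, n) = 2 + n*(-29/2 - F/2) (d(F, n) = (-29/2 - F/2)*n + 2 = n*(-29/2 - F/2) + 2 = 2 + n*(-29/2 - F/2))
-281603 - d(25, -649) = -281603 - (2 - 1/2*(-649)*(29 + 25)) = -281603 - (2 - 1/2*(-649)*54) = -281603 - (2 + 17523) = -281603 - 1*17525 = -281603 - 17525 = -299128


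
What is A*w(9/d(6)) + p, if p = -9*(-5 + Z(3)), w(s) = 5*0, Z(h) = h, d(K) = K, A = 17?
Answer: 18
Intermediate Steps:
w(s) = 0
p = 18 (p = -9*(-5 + 3) = -9*(-2) = 18)
A*w(9/d(6)) + p = 17*0 + 18 = 0 + 18 = 18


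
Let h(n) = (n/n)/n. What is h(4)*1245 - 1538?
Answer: -4907/4 ≈ -1226.8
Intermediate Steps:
h(n) = 1/n
h(4)*1245 - 1538 = 1245/4 - 1538 = -4907/4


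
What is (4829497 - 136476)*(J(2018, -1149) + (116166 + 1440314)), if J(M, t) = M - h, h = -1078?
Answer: 7319122919096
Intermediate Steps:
J(M, t) = 1078 + M (J(M, t) = M - 1*(-1078) = M + 1078 = 1078 + M)
(4829497 - 136476)*(J(2018, -1149) + (116166 + 1440314)) = (4829497 - 136476)*((1078 + 2018) + (116166 + 1440314)) = 4693021*(3096 + 1556480) = 4693021*1559576 = 7319122919096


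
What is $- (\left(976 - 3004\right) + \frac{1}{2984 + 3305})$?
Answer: $\frac{12754091}{6289} \approx 2028.0$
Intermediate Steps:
$- (\left(976 - 3004\right) + \frac{1}{2984 + 3305}) = - (-2028 + \frac{1}{6289}) = \left(-1\right) \left(- \frac{12754091}{6289}\right) = \frac{12754091}{6289}$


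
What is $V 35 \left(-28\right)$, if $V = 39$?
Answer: $-38220$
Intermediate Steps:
$V 35 \left(-28\right) = 39 \cdot 35 \left(-28\right) = 1365 \left(-28\right) = -38220$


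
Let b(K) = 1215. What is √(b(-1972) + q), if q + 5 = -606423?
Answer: I*√605213 ≈ 777.95*I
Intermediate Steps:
q = -606428 (q = -5 - 606423 = -606428)
√(b(-1972) + q) = √(1215 - 606428) = √(-605213) = I*√605213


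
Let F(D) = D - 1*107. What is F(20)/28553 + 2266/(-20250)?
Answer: -33231424/289099125 ≈ -0.11495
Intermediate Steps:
F(D) = -107 + D (F(D) = D - 107 = -107 + D)
F(20)/28553 + 2266/(-20250) = (-107 + 20)/28553 + 2266/(-20250) = -87*1/28553 + 2266*(-1/20250) = -87/28553 - 1133/10125 = -33231424/289099125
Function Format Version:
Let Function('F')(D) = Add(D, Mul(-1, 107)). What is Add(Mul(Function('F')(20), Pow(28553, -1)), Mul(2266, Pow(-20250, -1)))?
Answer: Rational(-33231424, 289099125) ≈ -0.11495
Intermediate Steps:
Function('F')(D) = Add(-107, D) (Function('F')(D) = Add(D, -107) = Add(-107, D))
Add(Mul(Function('F')(20), Pow(28553, -1)), Mul(2266, Pow(-20250, -1))) = Add(Mul(Add(-107, 20), Pow(28553, -1)), Mul(2266, Pow(-20250, -1))) = Add(Mul(-87, Rational(1, 28553)), Mul(2266, Rational(-1, 20250))) = Add(Rational(-87, 28553), Rational(-1133, 10125)) = Rational(-33231424, 289099125)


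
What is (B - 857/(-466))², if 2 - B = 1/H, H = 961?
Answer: 2954146250169/200548126276 ≈ 14.730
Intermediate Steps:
B = 1921/961 (B = 2 - 1/961 = 1921/961 ≈ 1.9990)
(B - 857/(-466))² = (1921/961 - 857/(-466))² = (1921/961 - 857*(-1/466))² = (1921/961 + 857/466)² = (1718763/447826)² = 2954146250169/200548126276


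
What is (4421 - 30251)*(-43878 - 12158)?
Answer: 1447409880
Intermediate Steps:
(4421 - 30251)*(-43878 - 12158) = -25830*(-56036) = 1447409880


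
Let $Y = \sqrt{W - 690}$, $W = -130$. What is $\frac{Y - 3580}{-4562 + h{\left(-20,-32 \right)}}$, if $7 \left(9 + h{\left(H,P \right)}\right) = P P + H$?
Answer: $\frac{25060}{30993} - \frac{14 i \sqrt{205}}{30993} \approx 0.80857 - 0.0064676 i$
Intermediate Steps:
$h{\left(H,P \right)} = -9 + \frac{H}{7} + \frac{P^{2}}{7}$ ($h{\left(H,P \right)} = -9 + \frac{P P + H}{7} = -9 + \frac{P^{2} + H}{7} = -9 + \frac{H + P^{2}}{7} = -9 + \left(\frac{H}{7} + \frac{P^{2}}{7}\right) = -9 + \frac{H}{7} + \frac{P^{2}}{7}$)
$Y = 2 i \sqrt{205}$ ($Y = \sqrt{-130 - 690} = \sqrt{-820} = 2 i \sqrt{205} \approx 28.636 i$)
$\frac{Y - 3580}{-4562 + h{\left(-20,-32 \right)}} = \frac{2 i \sqrt{205} - 3580}{-4562 + \left(-9 + \frac{1}{7} \left(-20\right) + \frac{\left(-32\right)^{2}}{7}\right)} = \frac{-3580 + 2 i \sqrt{205}}{-4562 - - \frac{941}{7}} = \frac{-3580 + 2 i \sqrt{205}}{-4562 + \frac{941}{7}} = \frac{-3580 + 2 i \sqrt{205}}{- \frac{30993}{7}} = \left(-3580 + 2 i \sqrt{205}\right) \left(- \frac{7}{30993}\right) = \frac{25060}{30993} - \frac{14 i \sqrt{205}}{30993}$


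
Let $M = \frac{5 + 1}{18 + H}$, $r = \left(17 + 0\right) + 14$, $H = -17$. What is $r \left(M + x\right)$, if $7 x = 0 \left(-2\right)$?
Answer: $186$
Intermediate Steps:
$x = 0$ ($x = \frac{0 \left(-2\right)}{7} = \frac{1}{7} \cdot 0 = 0$)
$r = 31$ ($r = 17 + 14 = 31$)
$M = 6$ ($M = \frac{5 + 1}{18 - 17} = \frac{6}{1} = 6 \cdot 1 = 6$)
$r \left(M + x\right) = 31 \left(6 + 0\right) = 31 \cdot 6 = 186$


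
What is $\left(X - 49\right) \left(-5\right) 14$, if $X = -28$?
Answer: $5390$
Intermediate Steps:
$\left(X - 49\right) \left(-5\right) 14 = \left(-28 - 49\right) \left(-5\right) 14 = \left(-77\right) \left(-5\right) 14 = 385 \cdot 14 = 5390$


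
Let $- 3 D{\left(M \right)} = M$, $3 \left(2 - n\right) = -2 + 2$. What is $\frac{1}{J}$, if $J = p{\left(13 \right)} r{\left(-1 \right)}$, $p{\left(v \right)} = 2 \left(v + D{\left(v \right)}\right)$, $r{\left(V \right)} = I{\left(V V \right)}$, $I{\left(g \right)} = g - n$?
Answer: $- \frac{3}{52} \approx -0.057692$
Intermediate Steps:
$n = 2$ ($n = 2 - \frac{-2 + 2}{3} = 2 - 0 = 2 + 0 = 2$)
$I{\left(g \right)} = -2 + g$ ($I{\left(g \right)} = g - 2 = -2 + g$)
$r{\left(V \right)} = -2 + V^{2}$ ($r{\left(V \right)} = -2 + V V = -2 + V^{2}$)
$D{\left(M \right)} = - \frac{M}{3}$
$p{\left(v \right)} = \frac{4 v}{3}$ ($p{\left(v \right)} = 2 \left(v - \frac{v}{3}\right) = 2 \frac{2 v}{3} = \frac{4 v}{3}$)
$J = - \frac{52}{3}$ ($J = \frac{4}{3} \cdot 13 \left(-2 + \left(-1\right)^{2}\right) = \frac{52 \left(-2 + 1\right)}{3} = \frac{52}{3} \left(-1\right) = - \frac{52}{3} \approx -17.333$)
$\frac{1}{J} = \frac{1}{- \frac{52}{3}} = - \frac{3}{52}$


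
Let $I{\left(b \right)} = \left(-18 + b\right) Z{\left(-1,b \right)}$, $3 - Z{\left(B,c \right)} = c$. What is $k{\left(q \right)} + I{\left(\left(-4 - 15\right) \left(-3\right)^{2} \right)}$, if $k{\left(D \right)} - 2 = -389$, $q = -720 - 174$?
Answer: $-33273$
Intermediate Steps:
$Z{\left(B,c \right)} = 3 - c$
$q = -894$ ($q = -720 - 174 = -894$)
$k{\left(D \right)} = -387$ ($k{\left(D \right)} = 2 - 389 = -387$)
$I{\left(b \right)} = \left(-18 + b\right) \left(3 - b\right)$
$k{\left(q \right)} + I{\left(\left(-4 - 15\right) \left(-3\right)^{2} \right)} = -387 - \left(-18 + \left(-4 - 15\right) \left(-3\right)^{2}\right) \left(-3 + \left(-4 - 15\right) \left(-3\right)^{2}\right) = -387 - \left(-18 - 171\right) \left(-3 - 171\right) = -387 - \left(-189\right) \left(-174\right) = -387 - 32886 = -33273$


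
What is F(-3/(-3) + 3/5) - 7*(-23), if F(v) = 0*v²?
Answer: 161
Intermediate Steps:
F(v) = 0
F(-3/(-3) + 3/5) - 7*(-23) = 0 - 7*(-23) = 0 + 161 = 161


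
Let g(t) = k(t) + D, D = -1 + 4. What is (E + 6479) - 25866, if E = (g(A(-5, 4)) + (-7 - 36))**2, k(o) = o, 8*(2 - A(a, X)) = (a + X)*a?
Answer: -1145287/64 ≈ -17895.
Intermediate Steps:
A(a, X) = 2 - a*(X + a)/8 (A(a, X) = 2 - (a + X)*a/8 = 2 - (X + a)*a/8 = 2 - a*(X + a)/8)
D = 3
g(t) = 3 + t (g(t) = t + 3 = 3 + t)
E = 95481/64 (E = ((3 + (2 - 1/8*(-5)**2 - 1/8*4*(-5))) + (-7 - 36))**2 = ((3 + (2 - 1/8*25 + 5/2)) - 43)**2 = ((3 + (2 - 25/8 + 5/2)) - 43)**2 = ((3 + 11/8) - 43)**2 = (35/8 - 43)**2 = (-309/8)**2 = 95481/64 ≈ 1491.9)
(E + 6479) - 25866 = (95481/64 + 6479) - 25866 = 510137/64 - 25866 = -1145287/64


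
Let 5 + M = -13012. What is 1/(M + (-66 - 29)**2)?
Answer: -1/3992 ≈ -0.00025050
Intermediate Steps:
M = -13017 (M = -5 - 13012 = -13017)
1/(M + (-66 - 29)**2) = 1/(-13017 + (-66 - 29)**2) = 1/(-13017 + (-95)**2) = 1/(-13017 + 9025) = 1/(-3992) = -1/3992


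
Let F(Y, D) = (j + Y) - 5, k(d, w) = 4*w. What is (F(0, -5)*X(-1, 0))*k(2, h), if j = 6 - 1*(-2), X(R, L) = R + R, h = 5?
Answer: -120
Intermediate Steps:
X(R, L) = 2*R
j = 8 (j = 6 + 2 = 8)
F(Y, D) = 3 + Y (F(Y, D) = (8 + Y) - 5 = 3 + Y)
(F(0, -5)*X(-1, 0))*k(2, h) = ((3 + 0)*(2*(-1)))*(4*5) = (3*(-2))*20 = -6*20 = -120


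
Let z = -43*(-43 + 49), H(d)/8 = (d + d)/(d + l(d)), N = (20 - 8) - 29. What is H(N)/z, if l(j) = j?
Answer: -4/129 ≈ -0.031008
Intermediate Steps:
N = -17 (N = 12 - 29 = -17)
H(d) = 8 (H(d) = 8*((d + d)/(d + d)) = 8*((2*d)/((2*d))) = 8*((2*d)*(1/(2*d))) = 8*1 = 8)
z = -258 (z = -43*6 = -258)
H(N)/z = 8/(-258) = 8*(-1/258) = -4/129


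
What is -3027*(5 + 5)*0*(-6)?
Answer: 0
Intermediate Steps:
-3027*(5 + 5)*0*(-6) = -3027*10*0*(-6) = -0*(-6) = -3027*0 = 0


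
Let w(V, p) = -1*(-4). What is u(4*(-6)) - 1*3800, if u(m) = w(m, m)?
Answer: -3796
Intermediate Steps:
w(V, p) = 4
u(m) = 4
u(4*(-6)) - 1*3800 = 4 - 1*3800 = 4 - 3800 = -3796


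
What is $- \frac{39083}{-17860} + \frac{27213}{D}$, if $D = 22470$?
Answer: $\frac{2393367}{704060} \approx 3.3994$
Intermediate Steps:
$- \frac{39083}{-17860} + \frac{27213}{D} = - \frac{39083}{-17860} + \frac{27213}{22470} = \left(-39083\right) \left(- \frac{1}{17860}\right) + 27213 \cdot \frac{1}{22470} = \frac{2057}{940} + \frac{9071}{7490} = \frac{2393367}{704060}$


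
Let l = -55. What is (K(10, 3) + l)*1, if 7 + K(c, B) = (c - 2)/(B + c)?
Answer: -798/13 ≈ -61.385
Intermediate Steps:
K(c, B) = -7 + (-2 + c)/(B + c) (K(c, B) = -7 + (c - 2)/(B + c) = -7 + (-2 + c)/(B + c))
(K(10, 3) + l)*1 = ((-2 - 7*3 - 6*10)/(3 + 10) - 55)*1 = ((-2 - 21 - 60)/13 - 55)*1 = ((1/13)*(-83) - 55)*1 = (-83/13 - 55)*1 = -798/13*1 = -798/13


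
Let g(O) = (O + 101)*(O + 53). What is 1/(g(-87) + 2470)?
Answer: 1/1994 ≈ 0.00050150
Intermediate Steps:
g(O) = (53 + O)*(101 + O) (g(O) = (101 + O)*(53 + O) = (53 + O)*(101 + O))
1/(g(-87) + 2470) = 1/((5353 + (-87)² + 154*(-87)) + 2470) = 1/((5353 + 7569 - 13398) + 2470) = 1/(-476 + 2470) = 1/1994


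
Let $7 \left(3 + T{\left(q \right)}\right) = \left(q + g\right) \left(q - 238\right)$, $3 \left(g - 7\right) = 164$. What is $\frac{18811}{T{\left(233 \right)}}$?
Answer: $- \frac{395031}{4483} \approx -88.118$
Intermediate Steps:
$g = \frac{185}{3}$ ($g = 7 + \frac{1}{3} \cdot 164 = 7 + \frac{164}{3} = \frac{185}{3} \approx 61.667$)
$T{\left(q \right)} = -3 + \frac{\left(-238 + q\right) \left(\frac{185}{3} + q\right)}{7}$ ($T{\left(q \right)} = -3 + \frac{\left(q + \frac{185}{3}\right) \left(q - 238\right)}{7} = -3 + \frac{\left(\frac{185}{3} + q\right) \left(-238 + q\right)}{7} = -3 + \frac{\left(-238 + q\right) \left(\frac{185}{3} + q\right)}{7}$)
$\frac{18811}{T{\left(233 \right)}} = \frac{18811}{- \frac{6299}{3} - \frac{123257}{21} + \frac{233^{2}}{7}} = \frac{18811}{- \frac{6299}{3} - \frac{123257}{21} + \frac{1}{7} \cdot 54289} = \frac{18811}{- \frac{6299}{3} - \frac{123257}{21} + \frac{54289}{7}} = \frac{18811}{- \frac{4483}{21}} = 18811 \left(- \frac{21}{4483}\right) = - \frac{395031}{4483}$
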